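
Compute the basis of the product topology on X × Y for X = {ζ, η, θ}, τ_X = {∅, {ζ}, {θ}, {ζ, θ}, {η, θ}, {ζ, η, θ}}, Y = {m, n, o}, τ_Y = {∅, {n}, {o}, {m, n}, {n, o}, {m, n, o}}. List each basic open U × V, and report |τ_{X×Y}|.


Basis B = {∅ × ∅, {ζ} × {n}, {ζ} × {o}, {θ} × {n}, {θ} × {o}, {ζ} × {m, n}, {ζ} × {n, o}, {ζ, θ} × {n}, {ζ, θ} × {o}, {η, θ} × {n}, {η, θ} × {o}, {θ} × {m, n}, {θ} × {n, o}, {ζ} × {m, n, o}, {ζ, η, θ} × {n}, {ζ, η, θ} × {o}, {θ} × {m, n, o}, {ζ, θ} × {m, n}, {ζ, θ} × {n, o}, {η, θ} × {m, n}, {η, θ} × {n, o}, {ζ, θ} × {m, n, o}, {ζ, η, θ} × {m, n}, {ζ, η, θ} × {n, o}, {η, θ} × {m, n, o}, {ζ, η, θ} × {m, n, o}}; |τ_{X×Y}| = 108.

Enumerate products U × V with U ∈ τ_X, V ∈ τ_Y (deduplicated):
  ∅ × ∅ = {} (∅)
  {ζ} × {n} = {(ζ,n)}
  {ζ} × {o} = {(ζ,o)}
  {θ} × {n} = {(θ,n)}
  {θ} × {o} = {(θ,o)}
  {ζ} × {m, n} = {(ζ,m), (ζ,n)}
  {ζ} × {n, o} = {(ζ,n), (ζ,o)}
  {ζ, θ} × {n} = {(ζ,n), (θ,n)}
  {ζ, θ} × {o} = {(ζ,o), (θ,o)}
  {η, θ} × {n} = {(η,n), (θ,n)}
  {η, θ} × {o} = {(η,o), (θ,o)}
  {θ} × {m, n} = {(θ,m), (θ,n)}
  {θ} × {n, o} = {(θ,n), (θ,o)}
  {ζ} × {m, n, o} = {(ζ,m), (ζ,n), (ζ,o)}
  {ζ, η, θ} × {n} = {(ζ,n), (η,n), (θ,n)}
  {ζ, η, θ} × {o} = {(ζ,o), (η,o), (θ,o)}
  {θ} × {m, n, o} = {(θ,m), (θ,n), (θ,o)}
  {ζ, θ} × {m, n} = {(ζ,m), (ζ,n), (θ,m), (θ,n)}
  {ζ, θ} × {n, o} = {(ζ,n), (ζ,o), (θ,n), (θ,o)}
  {η, θ} × {m, n} = {(η,m), (η,n), (θ,m), (θ,n)}
  {η, θ} × {n, o} = {(η,n), (η,o), (θ,n), (θ,o)}
  {ζ, θ} × {m, n, o} = {(ζ,m), (ζ,n), (ζ,o), (θ,m), (θ,n), (θ,o)}
  {ζ, η, θ} × {m, n} = {(ζ,m), (ζ,n), (η,m), (η,n), (θ,m), (θ,n)}
  {ζ, η, θ} × {n, o} = {(ζ,n), (ζ,o), (η,n), (η,o), (θ,n), (θ,o)}
  {η, θ} × {m, n, o} = {(η,m), (η,n), (η,o), (θ,m), (θ,n), (θ,o)}
  {ζ, η, θ} × {m, n, o} = {(ζ,m), (ζ,n), (ζ,o), (η,m), (η,n), (η,o), (θ,m), (θ,n), (θ,o)}
These 26 distinct sets form the basis B.
Close under arbitrary unions to get τ_{X×Y}; counting gives |τ_{X×Y}| = 108.


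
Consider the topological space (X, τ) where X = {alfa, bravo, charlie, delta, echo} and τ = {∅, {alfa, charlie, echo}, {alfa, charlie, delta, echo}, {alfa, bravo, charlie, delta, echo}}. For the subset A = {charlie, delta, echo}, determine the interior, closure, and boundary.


int(A) = ∅, cl(A) = {alfa, bravo, charlie, delta, echo}, ∂A = {alfa, bravo, charlie, delta, echo}.

Closed sets in (X, τ) are complements of opens:
  closed(X, τ) = {∅, {bravo}, {bravo, delta}, {alfa, bravo, charlie, delta, echo}}.
int(A) = ⋃ {U ∈ τ : U ⊆ A}. Opens contained in A: ∅.
Taking the union of these: int(A) = ∅.
cl(A) = ⋂ {C closed : A ⊆ C}. Closed sets containing A: {alfa, bravo, charlie, delta, echo}.
Intersecting these: cl(A) = {alfa, bravo, charlie, delta, echo}.
∂A = cl(A) ∖ int(A) = {alfa, bravo, charlie, delta, echo} ∖ ∅ = {alfa, bravo, charlie, delta, echo}.


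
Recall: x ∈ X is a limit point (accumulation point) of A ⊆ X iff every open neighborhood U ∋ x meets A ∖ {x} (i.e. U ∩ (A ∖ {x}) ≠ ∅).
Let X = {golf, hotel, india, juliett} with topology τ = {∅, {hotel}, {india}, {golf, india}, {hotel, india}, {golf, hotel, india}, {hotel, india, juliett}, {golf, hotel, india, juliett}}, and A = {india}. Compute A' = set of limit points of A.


A' = {golf, juliett}

For each x ∈ X, list the open sets U ∈ τ with x ∈ U, then check whether U ∩ (A ∖ {x}) ≠ ∅ for every such U.
  x = golf: opens ∋ x are {golf, india}, {golf, hotel, india}, {golf, hotel, india, juliett}; each meets A ∖ {golf}, so x IS a limit point.
  x = hotel: open {hotel} ∋ x has {hotel} ∩ (A ∖ {hotel}) = ∅, so x is NOT a limit point.
  x = india: open {india} ∋ x has {india} ∩ (A ∖ {india}) = ∅, so x is NOT a limit point.
  x = juliett: opens ∋ x are {hotel, india, juliett}, {golf, hotel, india, juliett}; each meets A ∖ {juliett}, so x IS a limit point.
Collecting: A' = {golf, juliett}.


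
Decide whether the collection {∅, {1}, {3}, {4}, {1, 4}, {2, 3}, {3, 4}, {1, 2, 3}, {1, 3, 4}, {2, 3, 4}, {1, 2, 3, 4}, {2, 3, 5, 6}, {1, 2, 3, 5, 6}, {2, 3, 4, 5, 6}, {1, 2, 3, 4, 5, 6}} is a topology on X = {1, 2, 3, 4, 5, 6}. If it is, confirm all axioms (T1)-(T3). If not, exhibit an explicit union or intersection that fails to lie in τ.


τ is NOT a topology on X.

Axiom (T1): ∅ ∈ τ? Yes; X ∈ τ? Yes.
Axiom (T2/T3): check pairwise unions and intersections of members of τ.
Counterexample for (T2): {1} ∪ {3} = {1, 3} ∉ τ. Therefore τ is NOT a topology.


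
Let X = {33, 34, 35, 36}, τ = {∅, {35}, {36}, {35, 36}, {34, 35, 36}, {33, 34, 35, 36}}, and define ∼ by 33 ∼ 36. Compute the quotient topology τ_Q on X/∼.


X/∼ = {[33=36], [34], [35]}; |τ_Q| = 3.

Equivalence classes: [33=36], [34], [35].
Quotient map π: X → X/∼ sends 33 ↦ [33=36], 34 ↦ [34], 35 ↦ [35], 36 ↦ [33=36].
For each subset V ⊆ X/∼, compute π^{-1}(V) ⊆ X and check whether π^{-1}(V) ∈ τ. V is open in τ_Q iff π^{-1}(V) ∈ τ.
  V = {}: π^{-1}(V) = ∅ ∈ τ ✓.
  V = {[33=36]}: π^{-1}(V) = {33, 36} ∉ τ ✗.
  V = {[34]}: π^{-1}(V) = {34} ∉ τ ✗.
  V = {[33=36], [34]}: π^{-1}(V) = {33, 34, 36} ∉ τ ✗.
  V = {[35]}: π^{-1}(V) = {35} ∈ τ ✓.
  V = {[33=36], [35]}: π^{-1}(V) = {33, 35, 36} ∉ τ ✗.
  V = {[34], [35]}: π^{-1}(V) = {34, 35} ∉ τ ✗.
  V = {[33=36], [34], [35]}: π^{-1}(V) = {33, 34, 35, 36} ∈ τ ✓.
Open sets in the quotient: τ_Q = {{}, {[35]}, {[33=36], [34], [35]}} (3 elements).


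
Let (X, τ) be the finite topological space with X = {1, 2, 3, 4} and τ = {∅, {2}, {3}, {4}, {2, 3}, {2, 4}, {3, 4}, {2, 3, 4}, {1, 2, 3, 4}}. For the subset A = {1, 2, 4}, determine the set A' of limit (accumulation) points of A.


A' = {1}

For each x ∈ X, list the open sets U ∈ τ with x ∈ U, then check whether U ∩ (A ∖ {x}) ≠ ∅ for every such U.
  x = 1: opens ∋ x are {1, 2, 3, 4}; each meets A ∖ {1}, so x IS a limit point.
  x = 2: open {2} ∋ x has {2} ∩ (A ∖ {2}) = ∅, so x is NOT a limit point.
  x = 3: open {3} ∋ x has {3} ∩ (A ∖ {3}) = ∅, so x is NOT a limit point.
  x = 4: open {4} ∋ x has {4} ∩ (A ∖ {4}) = ∅, so x is NOT a limit point.
Collecting: A' = {1}.


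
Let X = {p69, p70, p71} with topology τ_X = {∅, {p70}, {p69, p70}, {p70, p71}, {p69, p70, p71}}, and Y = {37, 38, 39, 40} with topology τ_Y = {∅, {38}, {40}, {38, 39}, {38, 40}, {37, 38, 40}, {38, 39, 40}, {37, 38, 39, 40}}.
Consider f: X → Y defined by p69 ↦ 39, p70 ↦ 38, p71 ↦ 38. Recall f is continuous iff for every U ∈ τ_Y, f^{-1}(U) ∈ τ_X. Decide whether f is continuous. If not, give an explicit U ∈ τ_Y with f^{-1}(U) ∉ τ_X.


f IS continuous.

Compute f^{-1}(U) for each U ∈ τ_Y:
  U = ∅: f^{-1}(U) = ∅ ∈ τ_X ✓.
  U = {38}: f^{-1}(U) = {p70, p71} ∈ τ_X ✓.
  U = {40}: f^{-1}(U) = ∅ ∈ τ_X ✓.
  U = {38, 39}: f^{-1}(U) = {p69, p70, p71} ∈ τ_X ✓.
  U = {38, 40}: f^{-1}(U) = {p70, p71} ∈ τ_X ✓.
  U = {37, 38, 40}: f^{-1}(U) = {p70, p71} ∈ τ_X ✓.
  U = {38, 39, 40}: f^{-1}(U) = {p69, p70, p71} ∈ τ_X ✓.
  U = {37, 38, 39, 40}: f^{-1}(U) = {p69, p70, p71} ∈ τ_X ✓.
Every preimage lies in τ_X, so f IS continuous.


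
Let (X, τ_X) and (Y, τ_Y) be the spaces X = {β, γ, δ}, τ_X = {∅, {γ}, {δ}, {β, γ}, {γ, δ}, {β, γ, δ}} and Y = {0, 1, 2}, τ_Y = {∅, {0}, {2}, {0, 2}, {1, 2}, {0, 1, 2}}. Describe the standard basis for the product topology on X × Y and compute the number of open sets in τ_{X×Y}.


Basis B = {∅ × ∅, {γ} × {0}, {γ} × {2}, {δ} × {0}, {δ} × {2}, {β, γ} × {0}, {β, γ} × {2}, {γ} × {0, 2}, {γ, δ} × {0}, {γ} × {1, 2}, {γ, δ} × {2}, {δ} × {0, 2}, {δ} × {1, 2}, {β, γ, δ} × {0}, {β, γ, δ} × {2}, {γ} × {0, 1, 2}, {δ} × {0, 1, 2}, {β, γ} × {0, 2}, {β, γ} × {1, 2}, {γ, δ} × {0, 2}, {γ, δ} × {1, 2}, {β, γ} × {0, 1, 2}, {β, γ, δ} × {0, 2}, {β, γ, δ} × {1, 2}, {γ, δ} × {0, 1, 2}, {β, γ, δ} × {0, 1, 2}}; |τ_{X×Y}| = 108.

Enumerate products U × V with U ∈ τ_X, V ∈ τ_Y (deduplicated):
  ∅ × ∅ = {} (∅)
  {γ} × {0} = {(γ,0)}
  {γ} × {2} = {(γ,2)}
  {δ} × {0} = {(δ,0)}
  {δ} × {2} = {(δ,2)}
  {β, γ} × {0} = {(β,0), (γ,0)}
  {β, γ} × {2} = {(β,2), (γ,2)}
  {γ} × {0, 2} = {(γ,0), (γ,2)}
  {γ, δ} × {0} = {(γ,0), (δ,0)}
  {γ} × {1, 2} = {(γ,1), (γ,2)}
  {γ, δ} × {2} = {(γ,2), (δ,2)}
  {δ} × {0, 2} = {(δ,0), (δ,2)}
  {δ} × {1, 2} = {(δ,1), (δ,2)}
  {β, γ, δ} × {0} = {(β,0), (γ,0), (δ,0)}
  {β, γ, δ} × {2} = {(β,2), (γ,2), (δ,2)}
  {γ} × {0, 1, 2} = {(γ,0), (γ,1), (γ,2)}
  {δ} × {0, 1, 2} = {(δ,0), (δ,1), (δ,2)}
  {β, γ} × {0, 2} = {(β,0), (β,2), (γ,0), (γ,2)}
  {β, γ} × {1, 2} = {(β,1), (β,2), (γ,1), (γ,2)}
  {γ, δ} × {0, 2} = {(γ,0), (γ,2), (δ,0), (δ,2)}
  {γ, δ} × {1, 2} = {(γ,1), (γ,2), (δ,1), (δ,2)}
  {β, γ} × {0, 1, 2} = {(β,0), (β,1), (β,2), (γ,0), (γ,1), (γ,2)}
  {β, γ, δ} × {0, 2} = {(β,0), (β,2), (γ,0), (γ,2), (δ,0), (δ,2)}
  {β, γ, δ} × {1, 2} = {(β,1), (β,2), (γ,1), (γ,2), (δ,1), (δ,2)}
  {γ, δ} × {0, 1, 2} = {(γ,0), (γ,1), (γ,2), (δ,0), (δ,1), (δ,2)}
  {β, γ, δ} × {0, 1, 2} = {(β,0), (β,1), (β,2), (γ,0), (γ,1), (γ,2), (δ,0), (δ,1), (δ,2)}
These 26 distinct sets form the basis B.
Close under arbitrary unions to get τ_{X×Y}; counting gives |τ_{X×Y}| = 108.


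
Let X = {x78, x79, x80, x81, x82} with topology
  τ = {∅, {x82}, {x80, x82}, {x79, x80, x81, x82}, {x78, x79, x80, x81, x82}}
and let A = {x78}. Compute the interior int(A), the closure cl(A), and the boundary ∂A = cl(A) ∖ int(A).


int(A) = ∅, cl(A) = {x78}, ∂A = {x78}.

Closed sets in (X, τ) are complements of opens:
  closed(X, τ) = {∅, {x78}, {x78, x79, x81}, {x78, x79, x80, x81}, {x78, x79, x80, x81, x82}}.
int(A) = ⋃ {U ∈ τ : U ⊆ A}. Opens contained in A: ∅.
Taking the union of these: int(A) = ∅.
cl(A) = ⋂ {C closed : A ⊆ C}. Closed sets containing A: {x78}, {x78, x79, x81}, {x78, x79, x80, x81}, {x78, x79, x80, x81, x82}.
Intersecting these: cl(A) = {x78}.
∂A = cl(A) ∖ int(A) = {x78} ∖ ∅ = {x78}.


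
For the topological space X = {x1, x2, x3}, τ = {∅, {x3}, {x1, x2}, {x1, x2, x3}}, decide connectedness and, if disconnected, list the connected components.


(X, τ) is disconnected; components = [{x3}, {x1, x2}].

Find clopen sets (U ∈ τ with X ∖ U ∈ τ):
  U = ∅, X ∖ U = {x1, x2, x3} — both open, so U is clopen.
  U = {x3}, X ∖ U = {x1, x2} — both open, so U is clopen.
  U = {x1, x2}, X ∖ U = {x3} — both open, so U is clopen.
  U = {x1, x2, x3}, X ∖ U = ∅ — both open, so U is clopen.
Nontrivial clopen(s) exist: e.g. {x1, x2}. So (X, τ) is disconnected.
Compute connected components by grouping points that agree on all clopens:
  component: {x3}
  component: {x1, x2}


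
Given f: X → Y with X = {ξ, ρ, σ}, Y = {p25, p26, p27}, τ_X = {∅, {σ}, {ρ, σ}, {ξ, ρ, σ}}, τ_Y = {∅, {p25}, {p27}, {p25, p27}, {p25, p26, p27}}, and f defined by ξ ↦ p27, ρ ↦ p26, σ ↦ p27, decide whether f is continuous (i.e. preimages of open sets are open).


f is NOT continuous.

Compute f^{-1}(U) for each U ∈ τ_Y:
  U = ∅: f^{-1}(U) = ∅ ∈ τ_X ✓.
  U = {p25}: f^{-1}(U) = ∅ ∈ τ_X ✓.
  U = {p27}: f^{-1}(U) = {ξ, σ} ∉ τ_X ✗.
  U = {p25, p27}: f^{-1}(U) = {ξ, σ} ∉ τ_X ✗.
  U = {p25, p26, p27}: f^{-1}(U) = {ξ, ρ, σ} ∈ τ_X ✓.
Found U = {p27} with f^{-1}(U) = {ξ, σ} not in τ_X. Therefore f is NOT continuous.


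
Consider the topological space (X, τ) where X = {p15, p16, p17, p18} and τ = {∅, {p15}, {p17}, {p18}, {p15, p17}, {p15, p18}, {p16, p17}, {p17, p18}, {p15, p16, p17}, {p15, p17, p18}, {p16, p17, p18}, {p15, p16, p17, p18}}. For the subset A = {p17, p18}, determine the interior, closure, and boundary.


int(A) = {p17, p18}, cl(A) = {p16, p17, p18}, ∂A = {p16}.

Closed sets in (X, τ) are complements of opens:
  closed(X, τ) = {∅, {p15}, {p16}, {p18}, {p15, p16}, {p15, p18}, {p16, p17}, {p16, p18}, {p15, p16, p17}, {p15, p16, p18}, {p16, p17, p18}, {p15, p16, p17, p18}}.
int(A) = ⋃ {U ∈ τ : U ⊆ A}. Opens contained in A: ∅, {p17}, {p18}, {p17, p18}.
Taking the union of these: int(A) = {p17, p18}.
cl(A) = ⋂ {C closed : A ⊆ C}. Closed sets containing A: {p16, p17, p18}, {p15, p16, p17, p18}.
Intersecting these: cl(A) = {p16, p17, p18}.
∂A = cl(A) ∖ int(A) = {p16, p17, p18} ∖ {p17, p18} = {p16}.


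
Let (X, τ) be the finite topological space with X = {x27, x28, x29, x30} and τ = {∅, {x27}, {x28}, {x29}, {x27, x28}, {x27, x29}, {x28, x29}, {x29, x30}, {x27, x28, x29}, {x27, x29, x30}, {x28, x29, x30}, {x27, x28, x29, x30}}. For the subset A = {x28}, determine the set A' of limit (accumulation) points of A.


A' = ∅

For each x ∈ X, list the open sets U ∈ τ with x ∈ U, then check whether U ∩ (A ∖ {x}) ≠ ∅ for every such U.
  x = x27: open {x27} ∋ x has {x27} ∩ (A ∖ {x27}) = ∅, so x is NOT a limit point.
  x = x28: open {x28} ∋ x has {x28} ∩ (A ∖ {x28}) = ∅, so x is NOT a limit point.
  x = x29: open {x29} ∋ x has {x29} ∩ (A ∖ {x29}) = ∅, so x is NOT a limit point.
  x = x30: open {x29, x30} ∋ x has {x29, x30} ∩ (A ∖ {x30}) = ∅, so x is NOT a limit point.
Collecting: A' = ∅.


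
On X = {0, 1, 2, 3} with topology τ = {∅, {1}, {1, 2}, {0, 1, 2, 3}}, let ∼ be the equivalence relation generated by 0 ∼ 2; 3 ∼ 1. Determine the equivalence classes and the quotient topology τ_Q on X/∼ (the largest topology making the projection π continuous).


X/∼ = {[0=2], [1=3]}; |τ_Q| = 2.

Equivalence classes: [0=2], [1=3].
Quotient map π: X → X/∼ sends 0 ↦ [0=2], 1 ↦ [1=3], 2 ↦ [0=2], 3 ↦ [1=3].
For each subset V ⊆ X/∼, compute π^{-1}(V) ⊆ X and check whether π^{-1}(V) ∈ τ. V is open in τ_Q iff π^{-1}(V) ∈ τ.
  V = {}: π^{-1}(V) = ∅ ∈ τ ✓.
  V = {[0=2]}: π^{-1}(V) = {0, 2} ∉ τ ✗.
  V = {[1=3]}: π^{-1}(V) = {1, 3} ∉ τ ✗.
  V = {[0=2], [1=3]}: π^{-1}(V) = {0, 1, 2, 3} ∈ τ ✓.
Open sets in the quotient: τ_Q = {{}, {[0=2], [1=3]}} (2 elements).


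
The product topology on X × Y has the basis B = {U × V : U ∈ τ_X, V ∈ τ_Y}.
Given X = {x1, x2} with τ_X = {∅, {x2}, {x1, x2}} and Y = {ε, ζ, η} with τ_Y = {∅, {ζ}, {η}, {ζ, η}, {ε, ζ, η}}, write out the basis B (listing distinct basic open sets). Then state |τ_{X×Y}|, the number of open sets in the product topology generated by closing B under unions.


Basis B = {∅ × ∅, {x2} × {ζ}, {x2} × {η}, {x1, x2} × {ζ}, {x1, x2} × {η}, {x2} × {ζ, η}, {x2} × {ε, ζ, η}, {x1, x2} × {ζ, η}, {x1, x2} × {ε, ζ, η}}; |τ_{X×Y}| = 14.

Enumerate products U × V with U ∈ τ_X, V ∈ τ_Y (deduplicated):
  ∅ × ∅ = {} (∅)
  {x2} × {ζ} = {(x2,ζ)}
  {x2} × {η} = {(x2,η)}
  {x1, x2} × {ζ} = {(x1,ζ), (x2,ζ)}
  {x1, x2} × {η} = {(x1,η), (x2,η)}
  {x2} × {ζ, η} = {(x2,ζ), (x2,η)}
  {x2} × {ε, ζ, η} = {(x2,ε), (x2,ζ), (x2,η)}
  {x1, x2} × {ζ, η} = {(x1,ζ), (x1,η), (x2,ζ), (x2,η)}
  {x1, x2} × {ε, ζ, η} = {(x1,ε), (x1,ζ), (x1,η), (x2,ε), (x2,ζ), (x2,η)}
These 9 distinct sets form the basis B.
Close under arbitrary unions to get τ_{X×Y}; counting gives |τ_{X×Y}| = 14.


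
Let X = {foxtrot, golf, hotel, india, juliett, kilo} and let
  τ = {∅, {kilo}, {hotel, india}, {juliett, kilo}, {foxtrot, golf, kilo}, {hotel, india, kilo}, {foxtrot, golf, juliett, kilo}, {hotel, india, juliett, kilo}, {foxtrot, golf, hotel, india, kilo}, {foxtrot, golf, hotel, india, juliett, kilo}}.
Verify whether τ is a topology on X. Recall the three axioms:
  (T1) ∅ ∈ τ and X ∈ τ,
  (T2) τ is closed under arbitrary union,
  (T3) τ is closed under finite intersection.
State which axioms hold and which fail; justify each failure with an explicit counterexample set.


τ IS a topology on X.

Axiom (T1): ∅ ∈ τ? Yes; X ∈ τ? Yes.
Axiom (T2/T3): check pairwise unions and intersections of members of τ.
All pairwise intersections and unions checked — each lies in τ. Therefore τ satisfies (T1), (T2), (T3): it IS a topology on X.


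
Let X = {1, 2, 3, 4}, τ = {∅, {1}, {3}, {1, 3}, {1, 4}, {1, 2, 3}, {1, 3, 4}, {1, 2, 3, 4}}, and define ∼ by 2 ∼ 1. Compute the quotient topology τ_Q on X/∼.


X/∼ = {[1=2], [3], [4]}; |τ_Q| = 4.

Equivalence classes: [1=2], [3], [4].
Quotient map π: X → X/∼ sends 1 ↦ [1=2], 2 ↦ [1=2], 3 ↦ [3], 4 ↦ [4].
For each subset V ⊆ X/∼, compute π^{-1}(V) ⊆ X and check whether π^{-1}(V) ∈ τ. V is open in τ_Q iff π^{-1}(V) ∈ τ.
  V = {}: π^{-1}(V) = ∅ ∈ τ ✓.
  V = {[1=2]}: π^{-1}(V) = {1, 2} ∉ τ ✗.
  V = {[3]}: π^{-1}(V) = {3} ∈ τ ✓.
  V = {[1=2], [3]}: π^{-1}(V) = {1, 2, 3} ∈ τ ✓.
  V = {[4]}: π^{-1}(V) = {4} ∉ τ ✗.
  V = {[1=2], [4]}: π^{-1}(V) = {1, 2, 4} ∉ τ ✗.
  V = {[3], [4]}: π^{-1}(V) = {3, 4} ∉ τ ✗.
  V = {[1=2], [3], [4]}: π^{-1}(V) = {1, 2, 3, 4} ∈ τ ✓.
Open sets in the quotient: τ_Q = {{}, {[3]}, {[1=2], [3]}, {[1=2], [3], [4]}} (4 elements).


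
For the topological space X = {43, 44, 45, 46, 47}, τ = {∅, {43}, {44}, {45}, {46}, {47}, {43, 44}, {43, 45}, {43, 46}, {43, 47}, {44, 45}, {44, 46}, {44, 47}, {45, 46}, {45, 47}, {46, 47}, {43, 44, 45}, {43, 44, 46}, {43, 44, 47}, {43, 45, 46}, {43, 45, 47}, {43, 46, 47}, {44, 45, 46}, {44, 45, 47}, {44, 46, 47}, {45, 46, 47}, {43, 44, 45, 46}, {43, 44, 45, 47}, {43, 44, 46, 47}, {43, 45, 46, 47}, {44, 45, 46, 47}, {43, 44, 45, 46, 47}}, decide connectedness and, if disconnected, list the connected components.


(X, τ) is disconnected; components = [{43}, {44}, {45}, {46}, {47}].

Find clopen sets (U ∈ τ with X ∖ U ∈ τ):
  U = ∅, X ∖ U = {43, 44, 45, 46, 47} — both open, so U is clopen.
  U = {43}, X ∖ U = {44, 45, 46, 47} — both open, so U is clopen.
  U = {44}, X ∖ U = {43, 45, 46, 47} — both open, so U is clopen.
  U = {45}, X ∖ U = {43, 44, 46, 47} — both open, so U is clopen.
  U = {46}, X ∖ U = {43, 44, 45, 47} — both open, so U is clopen.
  U = {47}, X ∖ U = {43, 44, 45, 46} — both open, so U is clopen.
  U = {43, 44}, X ∖ U = {45, 46, 47} — both open, so U is clopen.
  U = {43, 45}, X ∖ U = {44, 46, 47} — both open, so U is clopen.
  U = {43, 46}, X ∖ U = {44, 45, 47} — both open, so U is clopen.
  U = {43, 47}, X ∖ U = {44, 45, 46} — both open, so U is clopen.
  U = {44, 45}, X ∖ U = {43, 46, 47} — both open, so U is clopen.
  U = {44, 46}, X ∖ U = {43, 45, 47} — both open, so U is clopen.
  U = {44, 47}, X ∖ U = {43, 45, 46} — both open, so U is clopen.
  U = {45, 46}, X ∖ U = {43, 44, 47} — both open, so U is clopen.
  U = {45, 47}, X ∖ U = {43, 44, 46} — both open, so U is clopen.
  U = {46, 47}, X ∖ U = {43, 44, 45} — both open, so U is clopen.
  U = {43, 44, 45}, X ∖ U = {46, 47} — both open, so U is clopen.
  U = {43, 44, 46}, X ∖ U = {45, 47} — both open, so U is clopen.
  U = {43, 44, 47}, X ∖ U = {45, 46} — both open, so U is clopen.
  U = {43, 45, 46}, X ∖ U = {44, 47} — both open, so U is clopen.
  U = {43, 45, 47}, X ∖ U = {44, 46} — both open, so U is clopen.
  U = {43, 46, 47}, X ∖ U = {44, 45} — both open, so U is clopen.
  U = {44, 45, 46}, X ∖ U = {43, 47} — both open, so U is clopen.
  U = {44, 45, 47}, X ∖ U = {43, 46} — both open, so U is clopen.
  U = {44, 46, 47}, X ∖ U = {43, 45} — both open, so U is clopen.
  U = {45, 46, 47}, X ∖ U = {43, 44} — both open, so U is clopen.
  U = {43, 44, 45, 46}, X ∖ U = {47} — both open, so U is clopen.
  U = {43, 44, 45, 47}, X ∖ U = {46} — both open, so U is clopen.
  U = {43, 44, 46, 47}, X ∖ U = {45} — both open, so U is clopen.
  U = {43, 45, 46, 47}, X ∖ U = {44} — both open, so U is clopen.
  U = {44, 45, 46, 47}, X ∖ U = {43} — both open, so U is clopen.
  U = {43, 44, 45, 46, 47}, X ∖ U = ∅ — both open, so U is clopen.
Nontrivial clopen(s) exist: e.g. {43, 44}. So (X, τ) is disconnected.
Compute connected components by grouping points that agree on all clopens:
  component: {43}
  component: {44}
  component: {45}
  component: {46}
  component: {47}


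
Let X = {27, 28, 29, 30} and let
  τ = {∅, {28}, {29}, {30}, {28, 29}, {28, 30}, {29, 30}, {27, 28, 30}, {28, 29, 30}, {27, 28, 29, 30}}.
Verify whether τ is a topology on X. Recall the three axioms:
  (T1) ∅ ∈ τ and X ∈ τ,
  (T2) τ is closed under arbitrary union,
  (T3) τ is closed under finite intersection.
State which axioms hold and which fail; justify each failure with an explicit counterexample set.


τ IS a topology on X.

Axiom (T1): ∅ ∈ τ? Yes; X ∈ τ? Yes.
Axiom (T2/T3): check pairwise unions and intersections of members of τ.
All pairwise intersections and unions checked — each lies in τ. Therefore τ satisfies (T1), (T2), (T3): it IS a topology on X.


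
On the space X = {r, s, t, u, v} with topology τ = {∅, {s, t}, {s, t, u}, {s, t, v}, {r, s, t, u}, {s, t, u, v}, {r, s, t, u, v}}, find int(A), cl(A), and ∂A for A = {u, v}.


int(A) = ∅, cl(A) = {r, u, v}, ∂A = {r, u, v}.

Closed sets in (X, τ) are complements of opens:
  closed(X, τ) = {∅, {r}, {v}, {r, u}, {r, v}, {r, u, v}, {r, s, t, u, v}}.
int(A) = ⋃ {U ∈ τ : U ⊆ A}. Opens contained in A: ∅.
Taking the union of these: int(A) = ∅.
cl(A) = ⋂ {C closed : A ⊆ C}. Closed sets containing A: {r, u, v}, {r, s, t, u, v}.
Intersecting these: cl(A) = {r, u, v}.
∂A = cl(A) ∖ int(A) = {r, u, v} ∖ ∅ = {r, u, v}.


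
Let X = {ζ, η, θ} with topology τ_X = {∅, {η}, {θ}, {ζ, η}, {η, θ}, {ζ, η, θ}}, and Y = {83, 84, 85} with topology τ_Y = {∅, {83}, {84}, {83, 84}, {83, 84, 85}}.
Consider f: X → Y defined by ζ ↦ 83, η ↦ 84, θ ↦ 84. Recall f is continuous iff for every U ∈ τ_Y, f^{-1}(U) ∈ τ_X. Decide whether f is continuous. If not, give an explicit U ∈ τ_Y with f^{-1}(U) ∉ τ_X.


f is NOT continuous.

Compute f^{-1}(U) for each U ∈ τ_Y:
  U = ∅: f^{-1}(U) = ∅ ∈ τ_X ✓.
  U = {83}: f^{-1}(U) = {ζ} ∉ τ_X ✗.
  U = {84}: f^{-1}(U) = {η, θ} ∈ τ_X ✓.
  U = {83, 84}: f^{-1}(U) = {ζ, η, θ} ∈ τ_X ✓.
  U = {83, 84, 85}: f^{-1}(U) = {ζ, η, θ} ∈ τ_X ✓.
Found U = {83} with f^{-1}(U) = {ζ} not in τ_X. Therefore f is NOT continuous.


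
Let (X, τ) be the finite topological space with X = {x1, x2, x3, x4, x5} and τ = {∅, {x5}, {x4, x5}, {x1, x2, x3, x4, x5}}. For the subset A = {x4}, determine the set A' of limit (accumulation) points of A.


A' = {x1, x2, x3}

For each x ∈ X, list the open sets U ∈ τ with x ∈ U, then check whether U ∩ (A ∖ {x}) ≠ ∅ for every such U.
  x = x1: opens ∋ x are {x1, x2, x3, x4, x5}; each meets A ∖ {x1}, so x IS a limit point.
  x = x2: opens ∋ x are {x1, x2, x3, x4, x5}; each meets A ∖ {x2}, so x IS a limit point.
  x = x3: opens ∋ x are {x1, x2, x3, x4, x5}; each meets A ∖ {x3}, so x IS a limit point.
  x = x4: open {x4, x5} ∋ x has {x4, x5} ∩ (A ∖ {x4}) = ∅, so x is NOT a limit point.
  x = x5: open {x5} ∋ x has {x5} ∩ (A ∖ {x5}) = ∅, so x is NOT a limit point.
Collecting: A' = {x1, x2, x3}.


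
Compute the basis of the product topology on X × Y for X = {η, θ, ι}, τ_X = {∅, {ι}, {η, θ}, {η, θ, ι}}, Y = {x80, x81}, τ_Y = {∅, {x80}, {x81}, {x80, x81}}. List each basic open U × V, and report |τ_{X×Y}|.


Basis B = {∅ × ∅, {ι} × {x80}, {ι} × {x81}, {η, θ} × {x80}, {η, θ} × {x81}, {ι} × {x80, x81}, {η, θ, ι} × {x80}, {η, θ, ι} × {x81}, {η, θ} × {x80, x81}, {η, θ, ι} × {x80, x81}}; |τ_{X×Y}| = 16.

Enumerate products U × V with U ∈ τ_X, V ∈ τ_Y (deduplicated):
  ∅ × ∅ = {} (∅)
  {ι} × {x80} = {(ι,x80)}
  {ι} × {x81} = {(ι,x81)}
  {η, θ} × {x80} = {(η,x80), (θ,x80)}
  {η, θ} × {x81} = {(η,x81), (θ,x81)}
  {ι} × {x80, x81} = {(ι,x80), (ι,x81)}
  {η, θ, ι} × {x80} = {(η,x80), (θ,x80), (ι,x80)}
  {η, θ, ι} × {x81} = {(η,x81), (θ,x81), (ι,x81)}
  {η, θ} × {x80, x81} = {(η,x80), (η,x81), (θ,x80), (θ,x81)}
  {η, θ, ι} × {x80, x81} = {(η,x80), (η,x81), (θ,x80), (θ,x81), (ι,x80), (ι,x81)}
These 10 distinct sets form the basis B.
Close under arbitrary unions to get τ_{X×Y}; counting gives |τ_{X×Y}| = 16.


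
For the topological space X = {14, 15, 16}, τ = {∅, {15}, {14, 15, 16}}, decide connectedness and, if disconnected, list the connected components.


(X, τ) is connected.

Find clopen sets (U ∈ τ with X ∖ U ∈ τ):
  U = ∅, X ∖ U = {14, 15, 16} — both open, so U is clopen.
  U = {14, 15, 16}, X ∖ U = ∅ — both open, so U is clopen.
Only trivial clopens (∅ and X) exist, so (X, τ) is connected.
Compute connected components by grouping points that agree on all clopens:
  component: {14, 15, 16}


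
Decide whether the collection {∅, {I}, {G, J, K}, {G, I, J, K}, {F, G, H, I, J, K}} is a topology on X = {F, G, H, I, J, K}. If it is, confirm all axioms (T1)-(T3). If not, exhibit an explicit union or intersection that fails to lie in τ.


τ IS a topology on X.

Axiom (T1): ∅ ∈ τ? Yes; X ∈ τ? Yes.
Axiom (T2/T3): check pairwise unions and intersections of members of τ.
All pairwise intersections and unions checked — each lies in τ. Therefore τ satisfies (T1), (T2), (T3): it IS a topology on X.


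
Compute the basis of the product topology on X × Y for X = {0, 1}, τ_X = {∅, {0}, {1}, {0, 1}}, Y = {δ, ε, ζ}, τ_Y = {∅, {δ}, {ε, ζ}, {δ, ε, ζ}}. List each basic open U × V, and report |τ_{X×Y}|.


Basis B = {∅ × ∅, {0} × {δ}, {1} × {δ}, {0, 1} × {δ}, {0} × {ε, ζ}, {1} × {ε, ζ}, {0} × {δ, ε, ζ}, {1} × {δ, ε, ζ}, {0, 1} × {ε, ζ}, {0, 1} × {δ, ε, ζ}}; |τ_{X×Y}| = 16.

Enumerate products U × V with U ∈ τ_X, V ∈ τ_Y (deduplicated):
  ∅ × ∅ = {} (∅)
  {0} × {δ} = {(0,δ)}
  {1} × {δ} = {(1,δ)}
  {0, 1} × {δ} = {(0,δ), (1,δ)}
  {0} × {ε, ζ} = {(0,ε), (0,ζ)}
  {1} × {ε, ζ} = {(1,ε), (1,ζ)}
  {0} × {δ, ε, ζ} = {(0,δ), (0,ε), (0,ζ)}
  {1} × {δ, ε, ζ} = {(1,δ), (1,ε), (1,ζ)}
  {0, 1} × {ε, ζ} = {(0,ε), (0,ζ), (1,ε), (1,ζ)}
  {0, 1} × {δ, ε, ζ} = {(0,δ), (0,ε), (0,ζ), (1,δ), (1,ε), (1,ζ)}
These 10 distinct sets form the basis B.
Close under arbitrary unions to get τ_{X×Y}; counting gives |τ_{X×Y}| = 16.


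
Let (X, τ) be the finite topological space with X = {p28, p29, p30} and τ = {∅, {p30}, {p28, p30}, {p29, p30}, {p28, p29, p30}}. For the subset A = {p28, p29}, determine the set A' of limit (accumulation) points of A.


A' = ∅

For each x ∈ X, list the open sets U ∈ τ with x ∈ U, then check whether U ∩ (A ∖ {x}) ≠ ∅ for every such U.
  x = p28: open {p28, p30} ∋ x has {p28, p30} ∩ (A ∖ {p28}) = ∅, so x is NOT a limit point.
  x = p29: open {p29, p30} ∋ x has {p29, p30} ∩ (A ∖ {p29}) = ∅, so x is NOT a limit point.
  x = p30: open {p30} ∋ x has {p30} ∩ (A ∖ {p30}) = ∅, so x is NOT a limit point.
Collecting: A' = ∅.


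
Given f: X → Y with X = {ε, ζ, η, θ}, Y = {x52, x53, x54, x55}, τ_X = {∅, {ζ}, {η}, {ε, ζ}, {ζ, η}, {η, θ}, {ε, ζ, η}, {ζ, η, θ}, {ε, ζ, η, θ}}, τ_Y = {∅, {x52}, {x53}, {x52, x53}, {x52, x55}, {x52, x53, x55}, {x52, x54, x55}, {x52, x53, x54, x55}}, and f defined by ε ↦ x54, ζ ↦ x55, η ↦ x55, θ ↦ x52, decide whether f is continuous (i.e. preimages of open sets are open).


f is NOT continuous.

Compute f^{-1}(U) for each U ∈ τ_Y:
  U = ∅: f^{-1}(U) = ∅ ∈ τ_X ✓.
  U = {x52}: f^{-1}(U) = {θ} ∉ τ_X ✗.
  U = {x53}: f^{-1}(U) = ∅ ∈ τ_X ✓.
  U = {x52, x53}: f^{-1}(U) = {θ} ∉ τ_X ✗.
  U = {x52, x55}: f^{-1}(U) = {ζ, η, θ} ∈ τ_X ✓.
  U = {x52, x53, x55}: f^{-1}(U) = {ζ, η, θ} ∈ τ_X ✓.
  U = {x52, x54, x55}: f^{-1}(U) = {ε, ζ, η, θ} ∈ τ_X ✓.
  U = {x52, x53, x54, x55}: f^{-1}(U) = {ε, ζ, η, θ} ∈ τ_X ✓.
Found U = {x52} with f^{-1}(U) = {θ} not in τ_X. Therefore f is NOT continuous.


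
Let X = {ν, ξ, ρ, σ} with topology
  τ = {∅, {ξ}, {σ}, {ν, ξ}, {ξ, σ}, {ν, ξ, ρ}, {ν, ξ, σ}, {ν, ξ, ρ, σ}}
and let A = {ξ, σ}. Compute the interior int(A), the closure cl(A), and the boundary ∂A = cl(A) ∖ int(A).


int(A) = {ξ, σ}, cl(A) = {ν, ξ, ρ, σ}, ∂A = {ν, ρ}.

Closed sets in (X, τ) are complements of opens:
  closed(X, τ) = {∅, {ρ}, {σ}, {ν, ρ}, {ρ, σ}, {ν, ξ, ρ}, {ν, ρ, σ}, {ν, ξ, ρ, σ}}.
int(A) = ⋃ {U ∈ τ : U ⊆ A}. Opens contained in A: ∅, {ξ}, {σ}, {ξ, σ}.
Taking the union of these: int(A) = {ξ, σ}.
cl(A) = ⋂ {C closed : A ⊆ C}. Closed sets containing A: {ν, ξ, ρ, σ}.
Intersecting these: cl(A) = {ν, ξ, ρ, σ}.
∂A = cl(A) ∖ int(A) = {ν, ξ, ρ, σ} ∖ {ξ, σ} = {ν, ρ}.


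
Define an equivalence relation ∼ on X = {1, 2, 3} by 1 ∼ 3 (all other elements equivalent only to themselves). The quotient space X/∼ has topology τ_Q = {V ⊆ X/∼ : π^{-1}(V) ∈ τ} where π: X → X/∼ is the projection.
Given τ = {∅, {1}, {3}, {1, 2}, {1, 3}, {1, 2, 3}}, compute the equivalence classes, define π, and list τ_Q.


X/∼ = {[1=3], [2]}; |τ_Q| = 3.

Equivalence classes: [1=3], [2].
Quotient map π: X → X/∼ sends 1 ↦ [1=3], 2 ↦ [2], 3 ↦ [1=3].
For each subset V ⊆ X/∼, compute π^{-1}(V) ⊆ X and check whether π^{-1}(V) ∈ τ. V is open in τ_Q iff π^{-1}(V) ∈ τ.
  V = {}: π^{-1}(V) = ∅ ∈ τ ✓.
  V = {[1=3]}: π^{-1}(V) = {1, 3} ∈ τ ✓.
  V = {[2]}: π^{-1}(V) = {2} ∉ τ ✗.
  V = {[1=3], [2]}: π^{-1}(V) = {1, 2, 3} ∈ τ ✓.
Open sets in the quotient: τ_Q = {{}, {[1=3]}, {[1=3], [2]}} (3 elements).


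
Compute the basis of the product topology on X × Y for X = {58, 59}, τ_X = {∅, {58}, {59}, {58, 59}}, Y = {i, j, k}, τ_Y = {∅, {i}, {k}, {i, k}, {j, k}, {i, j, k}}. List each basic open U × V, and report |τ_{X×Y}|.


Basis B = {∅ × ∅, {58} × {i}, {58} × {k}, {59} × {i}, {59} × {k}, {58} × {i, k}, {58, 59} × {i}, {58} × {j, k}, {58, 59} × {k}, {59} × {i, k}, {59} × {j, k}, {58} × {i, j, k}, {59} × {i, j, k}, {58, 59} × {i, k}, {58, 59} × {j, k}, {58, 59} × {i, j, k}}; |τ_{X×Y}| = 36.

Enumerate products U × V with U ∈ τ_X, V ∈ τ_Y (deduplicated):
  ∅ × ∅ = {} (∅)
  {58} × {i} = {(58,i)}
  {58} × {k} = {(58,k)}
  {59} × {i} = {(59,i)}
  {59} × {k} = {(59,k)}
  {58} × {i, k} = {(58,i), (58,k)}
  {58, 59} × {i} = {(58,i), (59,i)}
  {58} × {j, k} = {(58,j), (58,k)}
  {58, 59} × {k} = {(58,k), (59,k)}
  {59} × {i, k} = {(59,i), (59,k)}
  {59} × {j, k} = {(59,j), (59,k)}
  {58} × {i, j, k} = {(58,i), (58,j), (58,k)}
  {59} × {i, j, k} = {(59,i), (59,j), (59,k)}
  {58, 59} × {i, k} = {(58,i), (58,k), (59,i), (59,k)}
  {58, 59} × {j, k} = {(58,j), (58,k), (59,j), (59,k)}
  {58, 59} × {i, j, k} = {(58,i), (58,j), (58,k), (59,i), (59,j), (59,k)}
These 16 distinct sets form the basis B.
Close under arbitrary unions to get τ_{X×Y}; counting gives |τ_{X×Y}| = 36.


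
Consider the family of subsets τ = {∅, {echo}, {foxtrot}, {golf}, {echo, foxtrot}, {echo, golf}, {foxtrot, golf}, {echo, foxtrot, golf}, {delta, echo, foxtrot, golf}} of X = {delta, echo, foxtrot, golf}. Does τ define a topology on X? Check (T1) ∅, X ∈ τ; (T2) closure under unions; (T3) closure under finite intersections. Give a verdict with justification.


τ IS a topology on X.

Axiom (T1): ∅ ∈ τ? Yes; X ∈ τ? Yes.
Axiom (T2/T3): check pairwise unions and intersections of members of τ.
All pairwise intersections and unions checked — each lies in τ. Therefore τ satisfies (T1), (T2), (T3): it IS a topology on X.


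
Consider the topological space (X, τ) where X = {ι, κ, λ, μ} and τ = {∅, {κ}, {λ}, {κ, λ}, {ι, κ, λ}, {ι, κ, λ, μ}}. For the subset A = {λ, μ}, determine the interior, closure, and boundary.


int(A) = {λ}, cl(A) = {ι, λ, μ}, ∂A = {ι, μ}.

Closed sets in (X, τ) are complements of opens:
  closed(X, τ) = {∅, {μ}, {ι, μ}, {ι, κ, μ}, {ι, λ, μ}, {ι, κ, λ, μ}}.
int(A) = ⋃ {U ∈ τ : U ⊆ A}. Opens contained in A: ∅, {λ}.
Taking the union of these: int(A) = {λ}.
cl(A) = ⋂ {C closed : A ⊆ C}. Closed sets containing A: {ι, λ, μ}, {ι, κ, λ, μ}.
Intersecting these: cl(A) = {ι, λ, μ}.
∂A = cl(A) ∖ int(A) = {ι, λ, μ} ∖ {λ} = {ι, μ}.


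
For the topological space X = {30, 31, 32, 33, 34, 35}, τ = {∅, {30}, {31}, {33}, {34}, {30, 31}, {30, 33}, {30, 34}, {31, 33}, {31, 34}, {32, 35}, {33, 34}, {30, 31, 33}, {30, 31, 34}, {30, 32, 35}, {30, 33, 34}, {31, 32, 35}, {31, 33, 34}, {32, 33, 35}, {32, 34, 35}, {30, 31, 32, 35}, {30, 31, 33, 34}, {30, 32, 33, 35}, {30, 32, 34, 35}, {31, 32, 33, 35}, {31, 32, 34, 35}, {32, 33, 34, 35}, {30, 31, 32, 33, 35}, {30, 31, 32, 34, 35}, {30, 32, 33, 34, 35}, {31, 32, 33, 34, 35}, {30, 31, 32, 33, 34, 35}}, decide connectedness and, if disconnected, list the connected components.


(X, τ) is disconnected; components = [{30}, {31}, {33}, {34}, {32, 35}].

Find clopen sets (U ∈ τ with X ∖ U ∈ τ):
  U = ∅, X ∖ U = {30, 31, 32, 33, 34, 35} — both open, so U is clopen.
  U = {30}, X ∖ U = {31, 32, 33, 34, 35} — both open, so U is clopen.
  U = {31}, X ∖ U = {30, 32, 33, 34, 35} — both open, so U is clopen.
  U = {33}, X ∖ U = {30, 31, 32, 34, 35} — both open, so U is clopen.
  U = {34}, X ∖ U = {30, 31, 32, 33, 35} — both open, so U is clopen.
  U = {30, 31}, X ∖ U = {32, 33, 34, 35} — both open, so U is clopen.
  U = {30, 33}, X ∖ U = {31, 32, 34, 35} — both open, so U is clopen.
  U = {30, 34}, X ∖ U = {31, 32, 33, 35} — both open, so U is clopen.
  U = {31, 33}, X ∖ U = {30, 32, 34, 35} — both open, so U is clopen.
  U = {31, 34}, X ∖ U = {30, 32, 33, 35} — both open, so U is clopen.
  U = {32, 35}, X ∖ U = {30, 31, 33, 34} — both open, so U is clopen.
  U = {33, 34}, X ∖ U = {30, 31, 32, 35} — both open, so U is clopen.
  U = {30, 31, 33}, X ∖ U = {32, 34, 35} — both open, so U is clopen.
  U = {30, 31, 34}, X ∖ U = {32, 33, 35} — both open, so U is clopen.
  U = {30, 32, 35}, X ∖ U = {31, 33, 34} — both open, so U is clopen.
  U = {30, 33, 34}, X ∖ U = {31, 32, 35} — both open, so U is clopen.
  U = {31, 32, 35}, X ∖ U = {30, 33, 34} — both open, so U is clopen.
  U = {31, 33, 34}, X ∖ U = {30, 32, 35} — both open, so U is clopen.
  U = {32, 33, 35}, X ∖ U = {30, 31, 34} — both open, so U is clopen.
  U = {32, 34, 35}, X ∖ U = {30, 31, 33} — both open, so U is clopen.
  U = {30, 31, 32, 35}, X ∖ U = {33, 34} — both open, so U is clopen.
  U = {30, 31, 33, 34}, X ∖ U = {32, 35} — both open, so U is clopen.
  U = {30, 32, 33, 35}, X ∖ U = {31, 34} — both open, so U is clopen.
  U = {30, 32, 34, 35}, X ∖ U = {31, 33} — both open, so U is clopen.
  U = {31, 32, 33, 35}, X ∖ U = {30, 34} — both open, so U is clopen.
  U = {31, 32, 34, 35}, X ∖ U = {30, 33} — both open, so U is clopen.
  U = {32, 33, 34, 35}, X ∖ U = {30, 31} — both open, so U is clopen.
  U = {30, 31, 32, 33, 35}, X ∖ U = {34} — both open, so U is clopen.
  U = {30, 31, 32, 34, 35}, X ∖ U = {33} — both open, so U is clopen.
  U = {30, 32, 33, 34, 35}, X ∖ U = {31} — both open, so U is clopen.
  U = {31, 32, 33, 34, 35}, X ∖ U = {30} — both open, so U is clopen.
  U = {30, 31, 32, 33, 34, 35}, X ∖ U = ∅ — both open, so U is clopen.
Nontrivial clopen(s) exist: e.g. {32, 33, 35}. So (X, τ) is disconnected.
Compute connected components by grouping points that agree on all clopens:
  component: {30}
  component: {31}
  component: {33}
  component: {34}
  component: {32, 35}


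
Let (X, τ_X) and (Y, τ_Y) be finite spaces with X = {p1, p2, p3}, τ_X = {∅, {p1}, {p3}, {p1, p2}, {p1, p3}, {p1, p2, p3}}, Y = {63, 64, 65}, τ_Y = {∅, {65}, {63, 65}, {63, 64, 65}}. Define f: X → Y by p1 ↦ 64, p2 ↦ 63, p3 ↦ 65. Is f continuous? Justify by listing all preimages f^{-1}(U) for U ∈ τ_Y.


f is NOT continuous.

Compute f^{-1}(U) for each U ∈ τ_Y:
  U = ∅: f^{-1}(U) = ∅ ∈ τ_X ✓.
  U = {65}: f^{-1}(U) = {p3} ∈ τ_X ✓.
  U = {63, 65}: f^{-1}(U) = {p2, p3} ∉ τ_X ✗.
  U = {63, 64, 65}: f^{-1}(U) = {p1, p2, p3} ∈ τ_X ✓.
Found U = {63, 65} with f^{-1}(U) = {p2, p3} not in τ_X. Therefore f is NOT continuous.


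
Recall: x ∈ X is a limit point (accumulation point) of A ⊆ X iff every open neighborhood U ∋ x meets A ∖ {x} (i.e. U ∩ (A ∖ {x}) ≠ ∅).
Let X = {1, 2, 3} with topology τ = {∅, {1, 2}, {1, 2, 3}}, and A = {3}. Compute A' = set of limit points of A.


A' = ∅

For each x ∈ X, list the open sets U ∈ τ with x ∈ U, then check whether U ∩ (A ∖ {x}) ≠ ∅ for every such U.
  x = 1: open {1, 2} ∋ x has {1, 2} ∩ (A ∖ {1}) = ∅, so x is NOT a limit point.
  x = 2: open {1, 2} ∋ x has {1, 2} ∩ (A ∖ {2}) = ∅, so x is NOT a limit point.
  x = 3: open {1, 2, 3} ∋ x has {1, 2, 3} ∩ (A ∖ {3}) = ∅, so x is NOT a limit point.
Collecting: A' = ∅.


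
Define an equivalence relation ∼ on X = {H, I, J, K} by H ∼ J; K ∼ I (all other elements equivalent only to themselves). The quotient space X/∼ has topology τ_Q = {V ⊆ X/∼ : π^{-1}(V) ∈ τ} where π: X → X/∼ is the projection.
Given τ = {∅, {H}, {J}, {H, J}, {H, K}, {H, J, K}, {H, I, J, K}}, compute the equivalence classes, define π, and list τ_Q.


X/∼ = {[H=J], [I=K]}; |τ_Q| = 3.

Equivalence classes: [H=J], [I=K].
Quotient map π: X → X/∼ sends H ↦ [H=J], I ↦ [I=K], J ↦ [H=J], K ↦ [I=K].
For each subset V ⊆ X/∼, compute π^{-1}(V) ⊆ X and check whether π^{-1}(V) ∈ τ. V is open in τ_Q iff π^{-1}(V) ∈ τ.
  V = {}: π^{-1}(V) = ∅ ∈ τ ✓.
  V = {[H=J]}: π^{-1}(V) = {H, J} ∈ τ ✓.
  V = {[I=K]}: π^{-1}(V) = {I, K} ∉ τ ✗.
  V = {[H=J], [I=K]}: π^{-1}(V) = {H, I, J, K} ∈ τ ✓.
Open sets in the quotient: τ_Q = {{}, {[H=J]}, {[H=J], [I=K]}} (3 elements).


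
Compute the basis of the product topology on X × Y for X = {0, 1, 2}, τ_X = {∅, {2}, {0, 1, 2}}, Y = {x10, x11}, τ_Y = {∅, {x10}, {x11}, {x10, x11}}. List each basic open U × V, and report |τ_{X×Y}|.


Basis B = {∅ × ∅, {2} × {x10}, {2} × {x11}, {2} × {x10, x11}, {0, 1, 2} × {x10}, {0, 1, 2} × {x11}, {0, 1, 2} × {x10, x11}}; |τ_{X×Y}| = 9.

Enumerate products U × V with U ∈ τ_X, V ∈ τ_Y (deduplicated):
  ∅ × ∅ = {} (∅)
  {2} × {x10} = {(2,x10)}
  {2} × {x11} = {(2,x11)}
  {2} × {x10, x11} = {(2,x10), (2,x11)}
  {0, 1, 2} × {x10} = {(0,x10), (1,x10), (2,x10)}
  {0, 1, 2} × {x11} = {(0,x11), (1,x11), (2,x11)}
  {0, 1, 2} × {x10, x11} = {(0,x10), (0,x11), (1,x10), (1,x11), (2,x10), (2,x11)}
These 7 distinct sets form the basis B.
Close under arbitrary unions to get τ_{X×Y}; counting gives |τ_{X×Y}| = 9.


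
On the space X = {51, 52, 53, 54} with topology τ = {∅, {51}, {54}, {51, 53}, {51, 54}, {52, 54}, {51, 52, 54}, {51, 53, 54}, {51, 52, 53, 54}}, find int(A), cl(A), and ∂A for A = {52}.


int(A) = ∅, cl(A) = {52}, ∂A = {52}.

Closed sets in (X, τ) are complements of opens:
  closed(X, τ) = {∅, {52}, {53}, {51, 53}, {52, 53}, {52, 54}, {51, 52, 53}, {52, 53, 54}, {51, 52, 53, 54}}.
int(A) = ⋃ {U ∈ τ : U ⊆ A}. Opens contained in A: ∅.
Taking the union of these: int(A) = ∅.
cl(A) = ⋂ {C closed : A ⊆ C}. Closed sets containing A: {52}, {52, 53}, {52, 54}, {51, 52, 53}, {52, 53, 54}, {51, 52, 53, 54}.
Intersecting these: cl(A) = {52}.
∂A = cl(A) ∖ int(A) = {52} ∖ ∅ = {52}.


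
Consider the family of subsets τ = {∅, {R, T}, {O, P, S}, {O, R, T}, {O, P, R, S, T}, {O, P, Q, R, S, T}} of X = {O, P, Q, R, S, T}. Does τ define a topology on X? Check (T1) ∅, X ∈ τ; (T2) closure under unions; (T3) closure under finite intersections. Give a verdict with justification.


τ is NOT a topology on X.

Axiom (T1): ∅ ∈ τ? Yes; X ∈ τ? Yes.
Axiom (T2/T3): check pairwise unions and intersections of members of τ.
Counterexample for (T3): {O, P, S} ∩ {O, R, T} = {O} ∉ τ. Therefore τ is NOT a topology.
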